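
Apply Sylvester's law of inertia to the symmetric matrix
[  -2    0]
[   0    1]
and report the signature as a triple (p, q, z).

step 0: pivot -2 → sign −
step 1: pivot 1 → sign +
signature = (1, 1, 0)

Answer: (1, 1, 0)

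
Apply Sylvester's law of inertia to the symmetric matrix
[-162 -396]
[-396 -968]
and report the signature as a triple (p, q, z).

Answer: (0, 1, 1)

Derivation:
step 0: pivot -162 → sign −
step 1: row/col 1 already zero → sign 0
signature = (0, 1, 1)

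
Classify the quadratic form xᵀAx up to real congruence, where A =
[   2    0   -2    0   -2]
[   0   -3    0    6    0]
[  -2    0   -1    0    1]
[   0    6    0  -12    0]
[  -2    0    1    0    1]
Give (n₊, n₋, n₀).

step 0: pivot 2 → sign +
step 1: pivot -3 → sign −
step 2: pivot -3 → sign −
step 3: pivot -2/3 → sign −
step 4: row/col 4 already zero → sign 0
signature = (1, 3, 1)

Answer: (1, 3, 1)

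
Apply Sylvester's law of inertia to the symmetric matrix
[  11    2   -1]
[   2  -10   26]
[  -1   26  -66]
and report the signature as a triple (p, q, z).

step 0: pivot 11 → sign +
step 1: pivot -114/11 → sign −
step 2: pivot 1/19 → sign +
signature = (2, 1, 0)

Answer: (2, 1, 0)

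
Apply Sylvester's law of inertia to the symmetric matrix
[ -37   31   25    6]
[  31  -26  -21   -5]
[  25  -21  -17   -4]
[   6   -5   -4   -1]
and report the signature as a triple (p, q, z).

step 0: pivot -37 → sign −
step 1: pivot -1/37 → sign −
step 2: row/col 2 already zero → sign 0
step 3: row/col 3 already zero → sign 0
signature = (0, 2, 2)

Answer: (0, 2, 2)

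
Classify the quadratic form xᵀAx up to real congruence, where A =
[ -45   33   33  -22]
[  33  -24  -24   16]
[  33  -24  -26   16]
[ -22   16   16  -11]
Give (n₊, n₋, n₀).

Answer: (1, 3, 0)

Derivation:
step 0: pivot -45 → sign −
step 1: pivot 1/5 → sign +
step 2: pivot -2 → sign −
step 3: pivot -1/3 → sign −
signature = (1, 3, 0)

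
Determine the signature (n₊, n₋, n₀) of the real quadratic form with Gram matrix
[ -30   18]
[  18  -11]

Answer: (0, 2, 0)

Derivation:
step 0: pivot -30 → sign −
step 1: pivot -1/5 → sign −
signature = (0, 2, 0)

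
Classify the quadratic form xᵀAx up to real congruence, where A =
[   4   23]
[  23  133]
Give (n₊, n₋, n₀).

step 0: pivot 4 → sign +
step 1: pivot 3/4 → sign +
signature = (2, 0, 0)

Answer: (2, 0, 0)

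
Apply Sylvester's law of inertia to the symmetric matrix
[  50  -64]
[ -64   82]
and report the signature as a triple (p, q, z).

Answer: (2, 0, 0)

Derivation:
step 0: pivot 50 → sign +
step 1: pivot 2/25 → sign +
signature = (2, 0, 0)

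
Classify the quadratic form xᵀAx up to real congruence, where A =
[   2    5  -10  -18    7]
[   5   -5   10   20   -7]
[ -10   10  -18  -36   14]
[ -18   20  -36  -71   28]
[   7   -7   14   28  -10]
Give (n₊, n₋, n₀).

step 0: pivot 2 → sign +
step 1: pivot -35/2 → sign −
step 2: pivot 2 → sign +
step 3: pivot 3/7 → sign +
step 4: pivot -1/5 → sign −
signature = (3, 2, 0)

Answer: (3, 2, 0)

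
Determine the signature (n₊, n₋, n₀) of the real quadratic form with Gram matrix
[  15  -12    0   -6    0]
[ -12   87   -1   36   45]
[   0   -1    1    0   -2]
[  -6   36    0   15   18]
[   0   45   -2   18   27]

Answer: (4, 1, 0)

Derivation:
step 0: pivot 15 → sign +
step 1: pivot 387/5 → sign +
step 2: pivot 382/387 → sign +
step 3: pivot -27/191 → sign −
step 4: pivot 1/6 → sign +
signature = (4, 1, 0)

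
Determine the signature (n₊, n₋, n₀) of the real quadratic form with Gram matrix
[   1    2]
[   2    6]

Answer: (2, 0, 0)

Derivation:
step 0: pivot 1 → sign +
step 1: pivot 2 → sign +
signature = (2, 0, 0)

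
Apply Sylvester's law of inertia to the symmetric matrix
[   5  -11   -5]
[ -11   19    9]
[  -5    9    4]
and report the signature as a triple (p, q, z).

Answer: (1, 2, 0)

Derivation:
step 0: pivot 5 → sign +
step 1: pivot -26/5 → sign −
step 2: pivot -3/13 → sign −
signature = (1, 2, 0)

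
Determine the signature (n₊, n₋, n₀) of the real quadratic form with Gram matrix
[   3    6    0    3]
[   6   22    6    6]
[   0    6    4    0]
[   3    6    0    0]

step 0: pivot 3 → sign +
step 1: pivot 10 → sign +
step 2: pivot 2/5 → sign +
step 3: pivot -3 → sign −
signature = (3, 1, 0)

Answer: (3, 1, 0)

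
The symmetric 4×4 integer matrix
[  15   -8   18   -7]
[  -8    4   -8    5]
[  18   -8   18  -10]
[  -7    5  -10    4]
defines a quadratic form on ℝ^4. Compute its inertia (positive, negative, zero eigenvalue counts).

Answer: (3, 1, 0)

Derivation:
step 0: pivot 15 → sign +
step 1: pivot -4/15 → sign −
step 2: pivot 6 → sign +
step 3: pivot 3/4 → sign +
signature = (3, 1, 0)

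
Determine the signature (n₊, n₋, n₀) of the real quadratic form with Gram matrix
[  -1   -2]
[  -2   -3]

Answer: (1, 1, 0)

Derivation:
step 0: pivot -1 → sign −
step 1: pivot 1 → sign +
signature = (1, 1, 0)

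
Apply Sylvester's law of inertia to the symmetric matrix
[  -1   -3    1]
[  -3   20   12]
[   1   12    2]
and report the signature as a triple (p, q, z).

Answer: (2, 1, 0)

Derivation:
step 0: pivot -1 → sign −
step 1: pivot 29 → sign +
step 2: pivot 6/29 → sign +
signature = (2, 1, 0)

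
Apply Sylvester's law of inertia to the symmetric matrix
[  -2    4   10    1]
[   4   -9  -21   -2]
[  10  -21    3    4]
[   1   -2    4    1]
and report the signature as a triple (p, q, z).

step 0: pivot -2 → sign −
step 1: pivot -1 → sign −
step 2: pivot 54 → sign +
step 3: row/col 3 already zero → sign 0
signature = (1, 2, 1)

Answer: (1, 2, 1)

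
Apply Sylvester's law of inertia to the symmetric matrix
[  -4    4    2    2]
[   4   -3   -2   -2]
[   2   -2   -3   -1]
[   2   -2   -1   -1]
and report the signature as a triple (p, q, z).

Answer: (1, 2, 1)

Derivation:
step 0: pivot -4 → sign −
step 1: pivot 1 → sign +
step 2: pivot -2 → sign −
step 3: row/col 3 already zero → sign 0
signature = (1, 2, 1)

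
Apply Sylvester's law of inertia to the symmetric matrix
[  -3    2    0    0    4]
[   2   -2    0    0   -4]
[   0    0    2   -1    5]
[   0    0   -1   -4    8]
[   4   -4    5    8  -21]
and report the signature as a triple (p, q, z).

step 0: pivot -3 → sign −
step 1: pivot -2/3 → sign −
step 2: pivot 2 → sign +
step 3: pivot -9/2 → sign −
step 4: pivot -1 → sign −
signature = (1, 4, 0)

Answer: (1, 4, 0)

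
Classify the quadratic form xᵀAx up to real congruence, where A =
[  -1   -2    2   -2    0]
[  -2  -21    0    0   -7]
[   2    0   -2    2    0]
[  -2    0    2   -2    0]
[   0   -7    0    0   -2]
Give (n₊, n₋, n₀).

step 0: pivot -1 → sign −
step 1: pivot -17 → sign −
step 2: pivot 50/17 → sign +
step 3: pivot -1/25 → sign −
step 4: row/col 4 already zero → sign 0
signature = (1, 3, 1)

Answer: (1, 3, 1)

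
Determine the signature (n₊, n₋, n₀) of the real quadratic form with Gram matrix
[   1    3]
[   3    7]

Answer: (1, 1, 0)

Derivation:
step 0: pivot 1 → sign +
step 1: pivot -2 → sign −
signature = (1, 1, 0)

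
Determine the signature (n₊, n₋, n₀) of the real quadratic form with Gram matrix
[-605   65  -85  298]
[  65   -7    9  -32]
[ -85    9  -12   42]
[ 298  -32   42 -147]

step 0: pivot -605 → sign −
step 1: pivot -2/121 → sign −
step 2: pivot 1 → sign +
step 3: pivot -1/5 → sign −
signature = (1, 3, 0)

Answer: (1, 3, 0)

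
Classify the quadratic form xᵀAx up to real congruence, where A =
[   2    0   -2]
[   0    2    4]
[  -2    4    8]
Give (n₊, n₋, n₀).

Answer: (2, 1, 0)

Derivation:
step 0: pivot 2 → sign +
step 1: pivot 2 → sign +
step 2: pivot -2 → sign −
signature = (2, 1, 0)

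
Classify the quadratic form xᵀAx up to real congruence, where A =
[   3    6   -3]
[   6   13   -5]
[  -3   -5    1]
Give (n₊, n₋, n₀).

Answer: (2, 1, 0)

Derivation:
step 0: pivot 3 → sign +
step 1: pivot 1 → sign +
step 2: pivot -3 → sign −
signature = (2, 1, 0)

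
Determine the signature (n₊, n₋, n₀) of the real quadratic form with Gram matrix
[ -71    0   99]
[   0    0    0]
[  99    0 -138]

step 0: pivot -71 → sign −
step 1: pivot 3/71 → sign +
step 2: row/col 2 already zero → sign 0
signature = (1, 1, 1)

Answer: (1, 1, 1)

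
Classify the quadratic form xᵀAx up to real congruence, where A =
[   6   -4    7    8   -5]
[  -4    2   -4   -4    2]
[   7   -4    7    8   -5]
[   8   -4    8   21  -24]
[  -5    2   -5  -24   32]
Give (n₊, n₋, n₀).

Answer: (3, 2, 0)

Derivation:
step 0: pivot 6 → sign +
step 1: pivot -2/3 → sign −
step 2: pivot -1/2 → sign −
step 3: pivot 13 → sign +
step 4: pivot 3/13 → sign +
signature = (3, 2, 0)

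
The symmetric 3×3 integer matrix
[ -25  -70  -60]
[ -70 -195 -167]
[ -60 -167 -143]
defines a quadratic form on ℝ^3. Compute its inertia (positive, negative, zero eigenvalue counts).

step 0: pivot -25 → sign −
step 1: pivot 1 → sign +
step 2: row/col 2 already zero → sign 0
signature = (1, 1, 1)

Answer: (1, 1, 1)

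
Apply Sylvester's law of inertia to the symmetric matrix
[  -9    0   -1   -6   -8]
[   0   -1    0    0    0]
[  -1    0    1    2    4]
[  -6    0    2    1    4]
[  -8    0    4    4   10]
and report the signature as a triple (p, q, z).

step 0: pivot -9 → sign −
step 1: pivot -1 → sign −
step 2: pivot 10/9 → sign +
step 3: pivot -7/5 → sign −
step 4: pivot -2/7 → sign −
signature = (1, 4, 0)

Answer: (1, 4, 0)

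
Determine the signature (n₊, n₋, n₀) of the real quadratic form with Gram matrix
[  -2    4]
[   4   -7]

Answer: (1, 1, 0)

Derivation:
step 0: pivot -2 → sign −
step 1: pivot 1 → sign +
signature = (1, 1, 0)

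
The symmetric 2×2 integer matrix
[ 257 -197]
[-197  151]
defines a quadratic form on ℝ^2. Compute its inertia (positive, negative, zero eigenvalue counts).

Answer: (1, 1, 0)

Derivation:
step 0: pivot 257 → sign +
step 1: pivot -2/257 → sign −
signature = (1, 1, 0)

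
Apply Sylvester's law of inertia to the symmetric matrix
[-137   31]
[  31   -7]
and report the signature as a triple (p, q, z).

Answer: (1, 1, 0)

Derivation:
step 0: pivot -137 → sign −
step 1: pivot 2/137 → sign +
signature = (1, 1, 0)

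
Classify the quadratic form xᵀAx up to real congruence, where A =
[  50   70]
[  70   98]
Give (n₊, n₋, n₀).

step 0: pivot 50 → sign +
step 1: row/col 1 already zero → sign 0
signature = (1, 0, 1)

Answer: (1, 0, 1)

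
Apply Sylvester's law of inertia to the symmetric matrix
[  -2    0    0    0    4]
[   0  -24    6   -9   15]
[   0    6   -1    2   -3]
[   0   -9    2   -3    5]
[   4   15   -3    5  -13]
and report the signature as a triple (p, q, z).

Answer: (3, 2, 0)

Derivation:
step 0: pivot -2 → sign −
step 1: pivot -24 → sign −
step 2: pivot 1/2 → sign +
step 3: pivot 1/4 → sign +
step 4: pivot 3 → sign +
signature = (3, 2, 0)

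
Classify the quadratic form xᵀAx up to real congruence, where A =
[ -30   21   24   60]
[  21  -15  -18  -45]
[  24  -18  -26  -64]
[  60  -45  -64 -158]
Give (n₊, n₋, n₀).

Answer: (0, 3, 1)

Derivation:
step 0: pivot -30 → sign −
step 1: pivot -3/10 → sign −
step 2: pivot -2 → sign −
step 3: row/col 3 already zero → sign 0
signature = (0, 3, 1)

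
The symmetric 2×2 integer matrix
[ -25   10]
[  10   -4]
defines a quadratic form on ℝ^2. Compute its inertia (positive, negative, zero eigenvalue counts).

step 0: pivot -25 → sign −
step 1: row/col 1 already zero → sign 0
signature = (0, 1, 1)

Answer: (0, 1, 1)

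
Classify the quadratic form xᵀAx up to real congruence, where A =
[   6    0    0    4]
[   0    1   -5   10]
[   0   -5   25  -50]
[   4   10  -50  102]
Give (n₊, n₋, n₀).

step 0: pivot 6 → sign +
step 1: pivot 1 → sign +
step 2: pivot -2/3 → sign −
step 3: row/col 3 already zero → sign 0
signature = (2, 1, 1)

Answer: (2, 1, 1)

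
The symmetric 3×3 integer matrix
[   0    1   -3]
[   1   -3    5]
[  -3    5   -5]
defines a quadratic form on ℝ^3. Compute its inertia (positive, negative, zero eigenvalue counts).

step 0: pivot -3 → sign −
step 1: pivot 1/3 → sign +
step 2: pivot -2 → sign −
signature = (1, 2, 0)

Answer: (1, 2, 0)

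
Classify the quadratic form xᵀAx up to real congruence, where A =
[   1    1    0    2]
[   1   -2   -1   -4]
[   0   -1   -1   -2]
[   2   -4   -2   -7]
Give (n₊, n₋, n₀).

step 0: pivot 1 → sign +
step 1: pivot -3 → sign −
step 2: pivot -2/3 → sign −
step 3: pivot 1 → sign +
signature = (2, 2, 0)

Answer: (2, 2, 0)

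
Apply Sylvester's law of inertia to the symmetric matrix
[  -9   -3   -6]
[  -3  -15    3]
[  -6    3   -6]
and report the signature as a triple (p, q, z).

Answer: (0, 3, 0)

Derivation:
step 0: pivot -9 → sign −
step 1: pivot -14 → sign −
step 2: pivot -3/14 → sign −
signature = (0, 3, 0)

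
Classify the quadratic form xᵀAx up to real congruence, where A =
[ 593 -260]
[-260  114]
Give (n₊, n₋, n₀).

Answer: (2, 0, 0)

Derivation:
step 0: pivot 593 → sign +
step 1: pivot 2/593 → sign +
signature = (2, 0, 0)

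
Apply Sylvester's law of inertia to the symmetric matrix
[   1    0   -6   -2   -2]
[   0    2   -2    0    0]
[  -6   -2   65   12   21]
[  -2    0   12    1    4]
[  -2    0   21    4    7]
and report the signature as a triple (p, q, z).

step 0: pivot 1 → sign +
step 1: pivot 2 → sign +
step 2: pivot 27 → sign +
step 3: pivot -3 → sign −
step 4: row/col 4 already zero → sign 0
signature = (3, 1, 1)

Answer: (3, 1, 1)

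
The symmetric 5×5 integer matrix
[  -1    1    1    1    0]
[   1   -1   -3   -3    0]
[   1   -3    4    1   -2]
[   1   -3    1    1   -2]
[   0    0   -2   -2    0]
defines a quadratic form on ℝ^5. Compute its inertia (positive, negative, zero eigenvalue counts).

Answer: (2, 2, 1)

Derivation:
step 0: pivot -1 → sign −
step 1: pivot 5 → sign +
step 2: pivot -4/5 → sign −
step 3: pivot 3 → sign +
step 4: row/col 4 already zero → sign 0
signature = (2, 2, 1)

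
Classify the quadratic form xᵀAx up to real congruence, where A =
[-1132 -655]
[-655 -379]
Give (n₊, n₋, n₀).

Answer: (0, 2, 0)

Derivation:
step 0: pivot -1132 → sign −
step 1: pivot -3/1132 → sign −
signature = (0, 2, 0)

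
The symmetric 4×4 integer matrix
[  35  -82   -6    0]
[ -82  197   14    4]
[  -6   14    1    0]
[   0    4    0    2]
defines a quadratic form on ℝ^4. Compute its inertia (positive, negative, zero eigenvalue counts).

Answer: (2, 2, 0)

Derivation:
step 0: pivot 35 → sign +
step 1: pivot 171/35 → sign +
step 2: pivot -5/171 → sign −
step 3: pivot -6/5 → sign −
signature = (2, 2, 0)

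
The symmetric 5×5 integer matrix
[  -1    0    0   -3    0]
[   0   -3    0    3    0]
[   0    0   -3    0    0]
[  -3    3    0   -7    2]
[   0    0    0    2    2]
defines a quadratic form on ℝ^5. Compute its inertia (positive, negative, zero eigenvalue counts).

step 0: pivot -1 → sign −
step 1: pivot -3 → sign −
step 2: pivot -3 → sign −
step 3: pivot 5 → sign +
step 4: pivot 6/5 → sign +
signature = (2, 3, 0)

Answer: (2, 3, 0)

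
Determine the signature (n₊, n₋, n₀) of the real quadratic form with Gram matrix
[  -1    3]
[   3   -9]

Answer: (0, 1, 1)

Derivation:
step 0: pivot -1 → sign −
step 1: row/col 1 already zero → sign 0
signature = (0, 1, 1)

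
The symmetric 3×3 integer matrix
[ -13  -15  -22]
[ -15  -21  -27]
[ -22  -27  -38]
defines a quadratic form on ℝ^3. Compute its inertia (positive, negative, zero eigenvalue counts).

Answer: (0, 3, 0)

Derivation:
step 0: pivot -13 → sign −
step 1: pivot -48/13 → sign −
step 2: pivot -1/16 → sign −
signature = (0, 3, 0)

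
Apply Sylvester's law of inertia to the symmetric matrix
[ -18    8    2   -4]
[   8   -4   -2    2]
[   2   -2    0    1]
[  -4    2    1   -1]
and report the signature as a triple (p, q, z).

step 0: pivot -18 → sign −
step 1: pivot -4/9 → sign −
step 2: pivot 3 → sign +
step 3: row/col 3 already zero → sign 0
signature = (1, 2, 1)

Answer: (1, 2, 1)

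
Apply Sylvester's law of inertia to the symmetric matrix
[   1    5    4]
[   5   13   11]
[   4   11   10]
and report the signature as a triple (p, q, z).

Answer: (2, 1, 0)

Derivation:
step 0: pivot 1 → sign +
step 1: pivot -12 → sign −
step 2: pivot 3/4 → sign +
signature = (2, 1, 0)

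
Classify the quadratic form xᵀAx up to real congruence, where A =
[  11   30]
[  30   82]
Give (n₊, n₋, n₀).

step 0: pivot 11 → sign +
step 1: pivot 2/11 → sign +
signature = (2, 0, 0)

Answer: (2, 0, 0)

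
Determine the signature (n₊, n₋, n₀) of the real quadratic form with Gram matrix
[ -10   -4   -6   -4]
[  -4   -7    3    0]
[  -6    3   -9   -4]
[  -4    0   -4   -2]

step 0: pivot -10 → sign −
step 1: pivot -27/5 → sign −
step 2: pivot 2/27 → sign +
step 3: row/col 3 already zero → sign 0
signature = (1, 2, 1)

Answer: (1, 2, 1)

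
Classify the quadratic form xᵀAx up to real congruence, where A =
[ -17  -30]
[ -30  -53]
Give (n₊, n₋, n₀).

Answer: (0, 2, 0)

Derivation:
step 0: pivot -17 → sign −
step 1: pivot -1/17 → sign −
signature = (0, 2, 0)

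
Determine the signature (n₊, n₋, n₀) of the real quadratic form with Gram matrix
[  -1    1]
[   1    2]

step 0: pivot -1 → sign −
step 1: pivot 3 → sign +
signature = (1, 1, 0)

Answer: (1, 1, 0)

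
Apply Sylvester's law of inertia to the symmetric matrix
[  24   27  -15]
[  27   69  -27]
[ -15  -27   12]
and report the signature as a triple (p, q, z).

step 0: pivot 24 → sign +
step 1: pivot 309/8 → sign +
step 2: pivot -3/103 → sign −
signature = (2, 1, 0)

Answer: (2, 1, 0)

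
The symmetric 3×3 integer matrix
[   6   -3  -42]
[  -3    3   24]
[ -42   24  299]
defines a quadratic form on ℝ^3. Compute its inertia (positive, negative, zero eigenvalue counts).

step 0: pivot 6 → sign +
step 1: pivot 3/2 → sign +
step 2: pivot -1 → sign −
signature = (2, 1, 0)

Answer: (2, 1, 0)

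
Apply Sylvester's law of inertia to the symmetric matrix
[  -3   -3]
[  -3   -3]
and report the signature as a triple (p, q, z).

step 0: pivot -3 → sign −
step 1: row/col 1 already zero → sign 0
signature = (0, 1, 1)

Answer: (0, 1, 1)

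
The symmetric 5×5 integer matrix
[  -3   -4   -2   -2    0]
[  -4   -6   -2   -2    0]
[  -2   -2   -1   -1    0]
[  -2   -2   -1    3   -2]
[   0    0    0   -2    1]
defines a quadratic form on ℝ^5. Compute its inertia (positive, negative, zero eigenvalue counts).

Answer: (2, 2, 1)

Derivation:
step 0: pivot -3 → sign −
step 1: pivot -2/3 → sign −
step 2: pivot 1 → sign +
step 3: pivot 4 → sign +
step 4: row/col 4 already zero → sign 0
signature = (2, 2, 1)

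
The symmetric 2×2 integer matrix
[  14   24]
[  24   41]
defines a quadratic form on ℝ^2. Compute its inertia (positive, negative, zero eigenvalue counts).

Answer: (1, 1, 0)

Derivation:
step 0: pivot 14 → sign +
step 1: pivot -1/7 → sign −
signature = (1, 1, 0)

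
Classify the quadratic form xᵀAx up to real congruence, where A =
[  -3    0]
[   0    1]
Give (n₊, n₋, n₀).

step 0: pivot -3 → sign −
step 1: pivot 1 → sign +
signature = (1, 1, 0)

Answer: (1, 1, 0)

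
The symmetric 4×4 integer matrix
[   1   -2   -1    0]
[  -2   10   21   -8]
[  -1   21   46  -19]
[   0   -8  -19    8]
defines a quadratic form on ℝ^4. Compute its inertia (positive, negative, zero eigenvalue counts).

Answer: (2, 2, 0)

Derivation:
step 0: pivot 1 → sign +
step 1: pivot 6 → sign +
step 2: pivot -91/6 → sign −
step 3: pivot -2/91 → sign −
signature = (2, 2, 0)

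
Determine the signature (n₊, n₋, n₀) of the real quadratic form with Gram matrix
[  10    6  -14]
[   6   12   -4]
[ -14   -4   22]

step 0: pivot 10 → sign +
step 1: pivot 42/5 → sign +
step 2: pivot 2/21 → sign +
signature = (3, 0, 0)

Answer: (3, 0, 0)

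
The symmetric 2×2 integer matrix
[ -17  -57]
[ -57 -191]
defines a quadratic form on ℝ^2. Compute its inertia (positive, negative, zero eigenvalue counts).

step 0: pivot -17 → sign −
step 1: pivot 2/17 → sign +
signature = (1, 1, 0)

Answer: (1, 1, 0)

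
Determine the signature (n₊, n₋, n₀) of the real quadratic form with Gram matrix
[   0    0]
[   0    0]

step 0: row/col 0 already zero → sign 0
step 1: row/col 1 already zero → sign 0
signature = (0, 0, 2)

Answer: (0, 0, 2)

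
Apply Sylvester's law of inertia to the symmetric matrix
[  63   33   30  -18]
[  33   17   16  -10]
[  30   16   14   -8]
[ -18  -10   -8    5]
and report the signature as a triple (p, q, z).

step 0: pivot 63 → sign +
step 1: pivot -2/7 → sign −
step 2: pivot 1 → sign +
step 3: row/col 3 already zero → sign 0
signature = (2, 1, 1)

Answer: (2, 1, 1)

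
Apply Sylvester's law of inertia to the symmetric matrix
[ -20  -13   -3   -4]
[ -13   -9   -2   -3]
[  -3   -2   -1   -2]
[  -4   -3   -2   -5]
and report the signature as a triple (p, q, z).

step 0: pivot -20 → sign −
step 1: pivot -11/20 → sign −
step 2: pivot -6/11 → sign −
step 3: pivot -1/2 → sign −
signature = (0, 4, 0)

Answer: (0, 4, 0)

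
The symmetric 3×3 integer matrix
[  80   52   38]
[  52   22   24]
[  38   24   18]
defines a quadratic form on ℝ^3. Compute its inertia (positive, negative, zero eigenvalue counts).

step 0: pivot 80 → sign +
step 1: pivot -59/5 → sign −
step 2: pivot -1/118 → sign −
signature = (1, 2, 0)

Answer: (1, 2, 0)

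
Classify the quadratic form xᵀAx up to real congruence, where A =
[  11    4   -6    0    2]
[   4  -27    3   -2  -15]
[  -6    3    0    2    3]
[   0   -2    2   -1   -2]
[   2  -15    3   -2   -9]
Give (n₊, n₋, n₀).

Answer: (2, 3, 0)

Derivation:
step 0: pivot 11 → sign +
step 1: pivot -313/11 → sign −
step 2: pivot -729/313 → sign −
step 3: pivot 211/729 → sign +
step 4: pivot -6/211 → sign −
signature = (2, 3, 0)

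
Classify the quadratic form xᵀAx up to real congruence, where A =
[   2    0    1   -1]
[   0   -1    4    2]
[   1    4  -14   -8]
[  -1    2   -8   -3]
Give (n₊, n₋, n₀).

step 0: pivot 2 → sign +
step 1: pivot -1 → sign −
step 2: pivot 3/2 → sign +
step 3: pivot 1/3 → sign +
signature = (3, 1, 0)

Answer: (3, 1, 0)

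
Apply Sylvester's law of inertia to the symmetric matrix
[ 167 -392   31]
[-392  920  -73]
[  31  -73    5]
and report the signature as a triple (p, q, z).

Answer: (1, 2, 0)

Derivation:
step 0: pivot 167 → sign +
step 1: pivot -24/167 → sign −
step 2: pivot -3/8 → sign −
signature = (1, 2, 0)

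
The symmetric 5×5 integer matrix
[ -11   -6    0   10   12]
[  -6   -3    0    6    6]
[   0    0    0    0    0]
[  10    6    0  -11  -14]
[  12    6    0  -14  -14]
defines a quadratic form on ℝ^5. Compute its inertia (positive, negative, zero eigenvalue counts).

Answer: (1, 3, 1)

Derivation:
step 0: pivot -11 → sign −
step 1: pivot 3/11 → sign +
step 2: pivot -3 → sign −
step 3: pivot -2/3 → sign −
step 4: row/col 4 already zero → sign 0
signature = (1, 3, 1)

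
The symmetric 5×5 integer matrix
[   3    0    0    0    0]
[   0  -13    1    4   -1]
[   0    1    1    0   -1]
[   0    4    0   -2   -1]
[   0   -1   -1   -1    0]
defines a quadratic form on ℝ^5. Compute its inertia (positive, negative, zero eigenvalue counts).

step 0: pivot 3 → sign +
step 1: pivot -13 → sign −
step 2: pivot 14/13 → sign +
step 3: pivot -6/7 → sign −
step 4: pivot 1/6 → sign +
signature = (3, 2, 0)

Answer: (3, 2, 0)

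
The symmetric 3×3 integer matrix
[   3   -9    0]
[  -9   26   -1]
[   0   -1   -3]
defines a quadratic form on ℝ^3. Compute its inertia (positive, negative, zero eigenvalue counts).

Answer: (1, 2, 0)

Derivation:
step 0: pivot 3 → sign +
step 1: pivot -1 → sign −
step 2: pivot -2 → sign −
signature = (1, 2, 0)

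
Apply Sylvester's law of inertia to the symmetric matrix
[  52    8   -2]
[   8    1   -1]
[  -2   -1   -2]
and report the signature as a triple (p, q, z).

Answer: (1, 1, 1)

Derivation:
step 0: pivot 52 → sign +
step 1: pivot -3/13 → sign −
step 2: row/col 2 already zero → sign 0
signature = (1, 1, 1)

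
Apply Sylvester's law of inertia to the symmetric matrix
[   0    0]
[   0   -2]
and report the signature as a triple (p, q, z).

step 0: pivot -2 → sign −
step 1: row/col 1 already zero → sign 0
signature = (0, 1, 1)

Answer: (0, 1, 1)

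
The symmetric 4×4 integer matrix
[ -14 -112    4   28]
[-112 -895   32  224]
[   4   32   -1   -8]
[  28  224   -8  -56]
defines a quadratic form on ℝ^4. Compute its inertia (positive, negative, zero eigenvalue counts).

step 0: pivot -14 → sign −
step 1: pivot 1 → sign +
step 2: pivot 1/7 → sign +
step 3: row/col 3 already zero → sign 0
signature = (2, 1, 1)

Answer: (2, 1, 1)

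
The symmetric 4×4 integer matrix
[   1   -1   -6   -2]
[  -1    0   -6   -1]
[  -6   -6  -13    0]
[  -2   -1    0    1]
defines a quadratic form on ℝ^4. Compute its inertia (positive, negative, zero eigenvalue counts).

Answer: (2, 2, 0)

Derivation:
step 0: pivot 1 → sign +
step 1: pivot -1 → sign −
step 2: pivot 95 → sign +
step 3: pivot -6/95 → sign −
signature = (2, 2, 0)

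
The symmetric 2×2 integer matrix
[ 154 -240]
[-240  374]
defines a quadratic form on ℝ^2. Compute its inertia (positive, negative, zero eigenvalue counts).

Answer: (1, 1, 0)

Derivation:
step 0: pivot 154 → sign +
step 1: pivot -2/77 → sign −
signature = (1, 1, 0)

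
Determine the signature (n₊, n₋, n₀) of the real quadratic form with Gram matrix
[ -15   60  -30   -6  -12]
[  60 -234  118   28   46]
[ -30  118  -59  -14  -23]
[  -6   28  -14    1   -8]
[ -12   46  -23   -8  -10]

Answer: (3, 2, 0)

Derivation:
step 0: pivot -15 → sign −
step 1: pivot 6 → sign +
step 2: pivot 1/3 → sign +
step 3: pivot -3/5 → sign −
step 4: pivot 1 → sign +
signature = (3, 2, 0)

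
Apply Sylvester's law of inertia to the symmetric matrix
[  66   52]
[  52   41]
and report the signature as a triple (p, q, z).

step 0: pivot 66 → sign +
step 1: pivot 1/33 → sign +
signature = (2, 0, 0)

Answer: (2, 0, 0)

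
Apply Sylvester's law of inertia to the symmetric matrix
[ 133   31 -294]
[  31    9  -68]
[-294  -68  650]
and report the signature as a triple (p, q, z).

Answer: (2, 1, 0)

Derivation:
step 0: pivot 133 → sign +
step 1: pivot 236/133 → sign +
step 2: pivot -3/59 → sign −
signature = (2, 1, 0)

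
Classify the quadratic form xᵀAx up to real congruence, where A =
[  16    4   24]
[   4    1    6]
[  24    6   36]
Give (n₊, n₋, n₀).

step 0: pivot 16 → sign +
step 1: row/col 1 already zero → sign 0
step 2: row/col 2 already zero → sign 0
signature = (1, 0, 2)

Answer: (1, 0, 2)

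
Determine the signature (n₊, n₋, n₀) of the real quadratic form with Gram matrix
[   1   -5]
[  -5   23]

Answer: (1, 1, 0)

Derivation:
step 0: pivot 1 → sign +
step 1: pivot -2 → sign −
signature = (1, 1, 0)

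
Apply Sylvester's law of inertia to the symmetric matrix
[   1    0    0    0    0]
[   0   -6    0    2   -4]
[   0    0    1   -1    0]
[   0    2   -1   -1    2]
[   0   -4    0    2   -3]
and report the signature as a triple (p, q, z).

step 0: pivot 1 → sign +
step 1: pivot -6 → sign −
step 2: pivot 1 → sign +
step 3: pivot -4/3 → sign −
step 4: row/col 4 already zero → sign 0
signature = (2, 2, 1)

Answer: (2, 2, 1)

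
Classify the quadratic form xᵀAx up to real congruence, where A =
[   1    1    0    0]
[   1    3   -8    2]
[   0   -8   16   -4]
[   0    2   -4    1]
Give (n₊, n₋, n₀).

Answer: (2, 1, 1)

Derivation:
step 0: pivot 1 → sign +
step 1: pivot 2 → sign +
step 2: pivot -16 → sign −
step 3: row/col 3 already zero → sign 0
signature = (2, 1, 1)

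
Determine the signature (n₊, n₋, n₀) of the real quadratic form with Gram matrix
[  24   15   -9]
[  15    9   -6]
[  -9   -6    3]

Answer: (1, 1, 1)

Derivation:
step 0: pivot 24 → sign +
step 1: pivot -3/8 → sign −
step 2: row/col 2 already zero → sign 0
signature = (1, 1, 1)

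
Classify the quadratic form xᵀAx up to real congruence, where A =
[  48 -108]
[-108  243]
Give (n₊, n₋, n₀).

Answer: (1, 0, 1)

Derivation:
step 0: pivot 48 → sign +
step 1: row/col 1 already zero → sign 0
signature = (1, 0, 1)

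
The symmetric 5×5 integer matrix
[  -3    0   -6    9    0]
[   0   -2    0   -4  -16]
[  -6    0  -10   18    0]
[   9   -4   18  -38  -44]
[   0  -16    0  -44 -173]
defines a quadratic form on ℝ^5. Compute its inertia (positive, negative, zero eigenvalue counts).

step 0: pivot -3 → sign −
step 1: pivot -2 → sign −
step 2: pivot 2 → sign +
step 3: pivot -3 → sign −
step 4: pivot 3 → sign +
signature = (2, 3, 0)

Answer: (2, 3, 0)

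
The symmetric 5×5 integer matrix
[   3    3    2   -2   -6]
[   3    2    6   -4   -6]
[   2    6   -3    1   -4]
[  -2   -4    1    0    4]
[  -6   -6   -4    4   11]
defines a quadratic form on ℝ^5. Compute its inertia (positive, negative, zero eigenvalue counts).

Answer: (2, 3, 0)

Derivation:
step 0: pivot 3 → sign +
step 1: pivot -1 → sign −
step 2: pivot 35/3 → sign +
step 3: pivot -3/35 → sign −
step 4: pivot -1 → sign −
signature = (2, 3, 0)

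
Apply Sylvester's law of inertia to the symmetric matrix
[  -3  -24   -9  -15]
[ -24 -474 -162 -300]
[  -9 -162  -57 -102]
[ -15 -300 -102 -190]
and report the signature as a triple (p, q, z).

Answer: (1, 3, 0)

Derivation:
step 0: pivot -3 → sign −
step 1: pivot -282 → sign −
step 2: pivot -60/47 → sign −
step 3: pivot 1/20 → sign +
signature = (1, 3, 0)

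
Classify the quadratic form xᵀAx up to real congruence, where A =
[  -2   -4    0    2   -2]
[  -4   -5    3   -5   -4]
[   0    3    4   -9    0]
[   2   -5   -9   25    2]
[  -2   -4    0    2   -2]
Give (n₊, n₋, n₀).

Answer: (2, 1, 2)

Derivation:
step 0: pivot -2 → sign −
step 1: pivot 3 → sign +
step 2: pivot 1 → sign +
step 3: row/col 3 already zero → sign 0
step 4: row/col 4 already zero → sign 0
signature = (2, 1, 2)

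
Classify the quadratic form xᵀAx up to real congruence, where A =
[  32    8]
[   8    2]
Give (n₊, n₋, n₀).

step 0: pivot 32 → sign +
step 1: row/col 1 already zero → sign 0
signature = (1, 0, 1)

Answer: (1, 0, 1)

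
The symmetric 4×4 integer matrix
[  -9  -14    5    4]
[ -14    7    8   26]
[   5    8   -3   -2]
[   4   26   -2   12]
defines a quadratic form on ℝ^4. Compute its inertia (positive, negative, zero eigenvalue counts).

Answer: (2, 2, 0)

Derivation:
step 0: pivot -9 → sign −
step 1: pivot 259/9 → sign +
step 2: pivot -58/259 → sign −
step 3: pivot 6/29 → sign +
signature = (2, 2, 0)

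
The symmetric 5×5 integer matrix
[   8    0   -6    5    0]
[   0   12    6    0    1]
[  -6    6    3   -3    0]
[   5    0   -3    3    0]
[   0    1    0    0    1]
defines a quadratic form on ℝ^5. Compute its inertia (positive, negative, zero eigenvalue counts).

step 0: pivot 8 → sign +
step 1: pivot 12 → sign +
step 2: pivot -9/2 → sign −
step 3: pivot 35/36 → sign +
step 4: pivot -1/140 → sign −
signature = (3, 2, 0)

Answer: (3, 2, 0)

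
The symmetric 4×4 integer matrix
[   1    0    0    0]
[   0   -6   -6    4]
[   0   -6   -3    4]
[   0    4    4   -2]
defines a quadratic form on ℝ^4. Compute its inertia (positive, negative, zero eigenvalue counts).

step 0: pivot 1 → sign +
step 1: pivot -6 → sign −
step 2: pivot 3 → sign +
step 3: pivot 2/3 → sign +
signature = (3, 1, 0)

Answer: (3, 1, 0)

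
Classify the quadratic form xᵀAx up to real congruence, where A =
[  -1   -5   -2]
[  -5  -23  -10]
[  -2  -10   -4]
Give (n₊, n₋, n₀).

step 0: pivot -1 → sign −
step 1: pivot 2 → sign +
step 2: row/col 2 already zero → sign 0
signature = (1, 1, 1)

Answer: (1, 1, 1)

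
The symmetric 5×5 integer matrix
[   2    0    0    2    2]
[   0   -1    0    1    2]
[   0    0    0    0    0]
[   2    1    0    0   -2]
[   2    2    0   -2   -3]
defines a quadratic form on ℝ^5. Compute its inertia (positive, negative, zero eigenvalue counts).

Answer: (2, 2, 1)

Derivation:
step 0: pivot 2 → sign +
step 1: pivot -1 → sign −
step 2: pivot -1 → sign −
step 3: pivot 3 → sign +
step 4: row/col 4 already zero → sign 0
signature = (2, 2, 1)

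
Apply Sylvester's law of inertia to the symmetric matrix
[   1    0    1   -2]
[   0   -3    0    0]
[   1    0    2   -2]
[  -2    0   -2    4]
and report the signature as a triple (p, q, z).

step 0: pivot 1 → sign +
step 1: pivot -3 → sign −
step 2: pivot 1 → sign +
step 3: row/col 3 already zero → sign 0
signature = (2, 1, 1)

Answer: (2, 1, 1)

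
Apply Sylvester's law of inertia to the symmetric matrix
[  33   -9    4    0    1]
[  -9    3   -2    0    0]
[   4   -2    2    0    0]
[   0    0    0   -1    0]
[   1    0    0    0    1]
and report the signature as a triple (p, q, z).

step 0: pivot 33 → sign +
step 1: pivot 6/11 → sign +
step 2: pivot -1 → sign −
step 3: pivot 5/6 → sign +
step 4: pivot -2/15 → sign −
signature = (3, 2, 0)

Answer: (3, 2, 0)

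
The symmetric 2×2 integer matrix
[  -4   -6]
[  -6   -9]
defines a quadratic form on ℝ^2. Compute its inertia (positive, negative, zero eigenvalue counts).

Answer: (0, 1, 1)

Derivation:
step 0: pivot -4 → sign −
step 1: row/col 1 already zero → sign 0
signature = (0, 1, 1)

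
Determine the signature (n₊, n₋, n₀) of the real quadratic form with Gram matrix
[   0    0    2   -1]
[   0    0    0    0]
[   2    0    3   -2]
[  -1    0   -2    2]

Answer: (2, 1, 1)

Derivation:
step 0: pivot 3 → sign +
step 1: pivot -4/3 → sign −
step 2: pivot 3/4 → sign +
step 3: row/col 3 already zero → sign 0
signature = (2, 1, 1)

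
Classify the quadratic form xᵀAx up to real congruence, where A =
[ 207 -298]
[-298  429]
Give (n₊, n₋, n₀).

step 0: pivot 207 → sign +
step 1: pivot -1/207 → sign −
signature = (1, 1, 0)

Answer: (1, 1, 0)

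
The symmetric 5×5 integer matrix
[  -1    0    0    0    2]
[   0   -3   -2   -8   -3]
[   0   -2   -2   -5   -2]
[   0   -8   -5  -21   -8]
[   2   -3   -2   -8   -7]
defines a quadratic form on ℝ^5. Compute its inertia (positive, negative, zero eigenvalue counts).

Answer: (1, 3, 1)

Derivation:
step 0: pivot -1 → sign −
step 1: pivot -3 → sign −
step 2: pivot -2/3 → sign −
step 3: pivot 1/2 → sign +
step 4: row/col 4 already zero → sign 0
signature = (1, 3, 1)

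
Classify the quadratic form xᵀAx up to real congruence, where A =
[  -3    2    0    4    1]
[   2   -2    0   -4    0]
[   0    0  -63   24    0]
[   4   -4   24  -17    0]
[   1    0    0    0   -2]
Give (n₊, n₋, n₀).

step 0: pivot -3 → sign −
step 1: pivot -2/3 → sign −
step 2: pivot -63 → sign −
step 3: pivot 1/7 → sign +
step 4: pivot -1 → sign −
signature = (1, 4, 0)

Answer: (1, 4, 0)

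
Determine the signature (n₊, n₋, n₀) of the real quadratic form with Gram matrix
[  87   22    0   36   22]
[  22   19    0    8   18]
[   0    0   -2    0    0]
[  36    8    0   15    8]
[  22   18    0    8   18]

step 0: pivot 87 → sign +
step 1: pivot 1169/87 → sign +
step 2: pivot -2 → sign −
step 3: pivot 15/1169 → sign +
step 4: pivot 2/5 → sign +
signature = (4, 1, 0)

Answer: (4, 1, 0)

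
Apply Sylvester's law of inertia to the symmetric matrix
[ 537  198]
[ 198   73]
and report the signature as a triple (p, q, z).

Answer: (1, 1, 0)

Derivation:
step 0: pivot 537 → sign +
step 1: pivot -1/179 → sign −
signature = (1, 1, 0)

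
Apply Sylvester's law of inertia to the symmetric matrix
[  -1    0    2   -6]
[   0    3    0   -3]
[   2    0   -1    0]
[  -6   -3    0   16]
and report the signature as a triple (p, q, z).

Answer: (3, 1, 0)

Derivation:
step 0: pivot -1 → sign −
step 1: pivot 3 → sign +
step 2: pivot 3 → sign +
step 3: pivot 1 → sign +
signature = (3, 1, 0)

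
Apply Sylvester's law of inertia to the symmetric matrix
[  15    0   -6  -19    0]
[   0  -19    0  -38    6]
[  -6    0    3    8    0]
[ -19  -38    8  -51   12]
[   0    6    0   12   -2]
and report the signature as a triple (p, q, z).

Answer: (3, 2, 0)

Derivation:
step 0: pivot 15 → sign +
step 1: pivot -19 → sign −
step 2: pivot 3/5 → sign +
step 3: pivot 2/3 → sign +
step 4: pivot -2/19 → sign −
signature = (3, 2, 0)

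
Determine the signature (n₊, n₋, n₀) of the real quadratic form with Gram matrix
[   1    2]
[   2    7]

step 0: pivot 1 → sign +
step 1: pivot 3 → sign +
signature = (2, 0, 0)

Answer: (2, 0, 0)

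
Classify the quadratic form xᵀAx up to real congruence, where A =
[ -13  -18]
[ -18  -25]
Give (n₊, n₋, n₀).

step 0: pivot -13 → sign −
step 1: pivot -1/13 → sign −
signature = (0, 2, 0)

Answer: (0, 2, 0)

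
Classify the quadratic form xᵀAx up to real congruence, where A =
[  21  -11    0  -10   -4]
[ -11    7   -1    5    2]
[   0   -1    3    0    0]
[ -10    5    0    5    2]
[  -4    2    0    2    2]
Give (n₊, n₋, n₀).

Answer: (5, 0, 0)

Derivation:
step 0: pivot 21 → sign +
step 1: pivot 26/21 → sign +
step 2: pivot 57/26 → sign +
step 3: pivot 10/57 → sign +
step 4: pivot 6/5 → sign +
signature = (5, 0, 0)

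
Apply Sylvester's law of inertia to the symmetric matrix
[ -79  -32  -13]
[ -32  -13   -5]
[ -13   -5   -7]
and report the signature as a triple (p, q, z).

step 0: pivot -79 → sign −
step 1: pivot -3/79 → sign −
step 2: pivot -3 → sign −
signature = (0, 3, 0)

Answer: (0, 3, 0)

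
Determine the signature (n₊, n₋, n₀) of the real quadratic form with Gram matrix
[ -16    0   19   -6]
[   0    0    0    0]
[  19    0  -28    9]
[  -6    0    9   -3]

Answer: (0, 3, 1)

Derivation:
step 0: pivot -16 → sign −
step 1: pivot -87/16 → sign −
step 2: pivot -3/29 → sign −
step 3: row/col 3 already zero → sign 0
signature = (0, 3, 1)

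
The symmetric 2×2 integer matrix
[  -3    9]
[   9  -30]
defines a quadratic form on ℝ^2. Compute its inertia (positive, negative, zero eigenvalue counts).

step 0: pivot -3 → sign −
step 1: pivot -3 → sign −
signature = (0, 2, 0)

Answer: (0, 2, 0)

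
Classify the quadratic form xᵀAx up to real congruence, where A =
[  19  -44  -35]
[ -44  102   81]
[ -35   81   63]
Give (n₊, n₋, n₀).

step 0: pivot 19 → sign +
step 1: pivot 2/19 → sign +
step 2: pivot -3/2 → sign −
signature = (2, 1, 0)

Answer: (2, 1, 0)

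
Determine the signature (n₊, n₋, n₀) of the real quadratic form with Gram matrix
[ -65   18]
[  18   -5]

Answer: (0, 2, 0)

Derivation:
step 0: pivot -65 → sign −
step 1: pivot -1/65 → sign −
signature = (0, 2, 0)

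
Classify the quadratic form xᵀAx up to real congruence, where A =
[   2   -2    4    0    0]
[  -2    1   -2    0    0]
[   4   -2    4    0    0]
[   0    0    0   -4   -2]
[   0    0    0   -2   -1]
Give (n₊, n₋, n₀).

Answer: (1, 2, 2)

Derivation:
step 0: pivot 2 → sign +
step 1: pivot -1 → sign −
step 2: pivot -4 → sign −
step 3: row/col 3 already zero → sign 0
step 4: row/col 4 already zero → sign 0
signature = (1, 2, 2)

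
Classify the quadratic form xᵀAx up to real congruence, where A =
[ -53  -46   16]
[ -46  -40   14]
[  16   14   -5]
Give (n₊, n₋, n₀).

Answer: (0, 2, 1)

Derivation:
step 0: pivot -53 → sign −
step 1: pivot -4/53 → sign −
step 2: row/col 2 already zero → sign 0
signature = (0, 2, 1)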